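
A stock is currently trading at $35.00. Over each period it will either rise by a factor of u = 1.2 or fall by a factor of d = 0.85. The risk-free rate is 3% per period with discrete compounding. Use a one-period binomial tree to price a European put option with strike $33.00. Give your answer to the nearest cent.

Risk-neutral probability p = (1 + 0.03 − 0.85)/(1.2 − 0.85) = 0.1800/0.3500 = 0.5143
Terminal stock prices: S_u = 42, S_d = 29.75
Terminal payoffs (K − S): max(-9, 0) = 0, max(3.25, 0) = 3.25
Node 0 (S = 35): V_0 = 1/1.03·[0.5143·0.0000 + 0.4857·3.2500] = 1.5326

$1.53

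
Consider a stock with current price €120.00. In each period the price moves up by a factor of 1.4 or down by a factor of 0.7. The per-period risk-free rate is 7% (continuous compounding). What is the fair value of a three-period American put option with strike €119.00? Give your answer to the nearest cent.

€18.73

Risk-neutral probability p = (e^0.07 − 0.7)/(1.4 − 0.7) = 0.3725/0.7000 = 0.5322
Terminal stock prices: S_uuu = 329.3, S_uud = 164.6, S_udd = 82.32, S_ddd = 41.16
Terminal payoffs (K − S): max(-210.3, 0) = 0, max(-45.64, 0) = 0, max(36.68, 0) = 36.68, max(77.84, 0) = 77.84
Node uu (S = 235.2): continuation = e^(−0.07)·[0.5322·0.0000 + 0.4678·0.0000] = 0.0000; exercise value = 0.0000 ≤ continuation, so V_uu = 0.0000
Node ud (S = 117.6): continuation = e^(−0.07)·[0.5322·0.0000 + 0.4678·36.6800] = 16.0004; exercise value = 1.4000 ≤ continuation, so V_ud = 16.0004
Node dd (S = 58.8): continuation = e^(−0.07)·[0.5322·36.6800 + 0.4678·77.8400] = 52.1549; exercise value = 60.2000 > continuation, so V_dd = 60.2000 (exercise)
Node u (S = 168): continuation = e^(−0.07)·[0.5322·0.0000 + 0.4678·16.0004] = 6.9796; exercise value = 0.0000 ≤ continuation, so V_u = 6.9796
Node d (S = 84): continuation = e^(−0.07)·[0.5322·16.0004 + 0.4678·60.2000] = 34.1993; exercise value = 35.0000 > continuation, so V_d = 35.0000 (exercise)
Node 0 (S = 120): continuation = e^(−0.07)·[0.5322·6.9796 + 0.4678·35.0000] = 18.7307; exercise value = 0.0000 ≤ continuation, so V_0 = 18.7307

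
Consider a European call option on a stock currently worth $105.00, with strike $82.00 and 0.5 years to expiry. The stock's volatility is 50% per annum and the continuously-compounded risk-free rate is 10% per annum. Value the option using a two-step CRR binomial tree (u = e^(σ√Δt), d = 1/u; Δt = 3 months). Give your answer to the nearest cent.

CRR parameters: u = e^(σ√Δt) = e^(0.5·√0.25) = 1.2840, d = 1/u = 0.7788
Per-period rate: rΔt = 0.1·0.25 = 0.025, so R = e^0.025 = 1.0253
Risk-neutral probability p = (e^0.025 − 0.7788)/(1.2840 − 0.7788) = 0.2465/0.5052 = 0.4879
Terminal stock prices: S_uu = 173.1, S_ud = 105, S_dd = 63.69
Terminal payoffs (S − K): max(91.12, 0) = 91.12, max(23, 0) = 23, max(-18.31, 0) = 0
Node u (S = 134.8): V_u = e^(−0.025)·[0.4879·91.1157 + 0.5121·23.0000] = 54.8473
Node d (S = 81.77): V_d = e^(−0.025)·[0.4879·23.0000 + 0.5121·0.0000] = 10.9453
Node 0 (S = 105): V_0 = e^(−0.025)·[0.4879·54.8473 + 0.5121·10.9453] = 31.5673

$31.57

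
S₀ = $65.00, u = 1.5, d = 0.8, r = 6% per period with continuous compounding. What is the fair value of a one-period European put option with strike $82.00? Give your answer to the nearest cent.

$17.68

Risk-neutral probability p = (e^0.06 − 0.8)/(1.5 − 0.8) = 0.2618/0.7000 = 0.3741
Terminal stock prices: S_u = 97.5, S_d = 52
Terminal payoffs (K − S): max(-15.5, 0) = 0, max(30, 0) = 30
Node 0 (S = 65): V_0 = e^(−0.06)·[0.3741·0.0000 + 0.6259·30.0000] = 17.6849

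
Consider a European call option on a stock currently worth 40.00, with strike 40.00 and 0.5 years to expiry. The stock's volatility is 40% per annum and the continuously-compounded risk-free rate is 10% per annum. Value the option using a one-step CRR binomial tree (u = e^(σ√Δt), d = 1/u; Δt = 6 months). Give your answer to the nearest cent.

CRR parameters: u = e^(σ√Δt) = e^(0.4·√0.5) = 1.3269, d = 1/u = 0.7536
Per-period rate: rΔt = 0.1·0.5 = 0.05, so R = e^0.05 = 1.0513
Risk-neutral probability p = (e^0.05 − 0.7536)/(1.3269 − 0.7536) = 0.2976/0.5733 = 0.5192
Terminal stock prices: S_u = 53.08, S_d = 30.15
Terminal payoffs (S − K): max(13.08, 0) = 13.08, max(-9.854, 0) = 0
Node 0 (S = 40): V_0 = e^(−0.05)·[0.5192·13.0759 + 0.4808·0.0000] = 6.4578

6.46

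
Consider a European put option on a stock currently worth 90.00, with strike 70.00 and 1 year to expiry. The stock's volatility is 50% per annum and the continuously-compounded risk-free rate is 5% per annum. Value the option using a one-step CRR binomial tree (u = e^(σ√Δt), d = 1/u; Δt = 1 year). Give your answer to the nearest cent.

8.40

CRR parameters: u = e^(σ√Δt) = e^(0.5·√1) = 1.6487, d = 1/u = 0.6065
Per-period rate: rΔt = 0.05·1 = 0.05, so R = e^0.05 = 1.0513
Risk-neutral probability p = (e^0.05 − 0.6065)/(1.6487 − 0.6065) = 0.4447/1.0422 = 0.4267
Terminal stock prices: S_u = 148.4, S_d = 54.59
Terminal payoffs (K − S): max(-78.38, 0) = 0, max(15.41, 0) = 15.41
Node 0 (S = 90): V_0 = e^(−0.05)·[0.4267·0.0000 + 0.5733·15.4122] = 8.4044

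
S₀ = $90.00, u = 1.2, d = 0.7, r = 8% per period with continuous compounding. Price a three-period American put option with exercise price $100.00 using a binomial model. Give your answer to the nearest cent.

Risk-neutral probability p = (e^0.08 − 0.7)/(1.2 − 0.7) = 0.3833/0.5000 = 0.7666
Terminal stock prices: S_uuu = 155.5, S_uud = 90.72, S_udd = 52.92, S_ddd = 30.87
Terminal payoffs (K − S): max(-55.52, 0) = 0, max(9.28, 0) = 9.28, max(47.08, 0) = 47.08, max(69.13, 0) = 69.13
Node uu (S = 129.6): continuation = e^(−0.08)·[0.7666·0.0000 + 0.2334·9.2800] = 1.9996; exercise value = 0.0000 ≤ continuation, so V_uu = 1.9996
Node ud (S = 75.6): continuation = e^(−0.08)·[0.7666·9.2800 + 0.2334·47.0800] = 16.7116; exercise value = 24.4000 > continuation, so V_ud = 24.4000 (exercise)
Node dd (S = 44.1): continuation = e^(−0.08)·[0.7666·47.0800 + 0.2334·69.1300] = 48.2116; exercise value = 55.9000 > continuation, so V_dd = 55.9000 (exercise)
Node u (S = 108): continuation = e^(−0.08)·[0.7666·1.9996 + 0.2334·24.4000] = 6.6727; exercise value = 0.0000 ≤ continuation, so V_u = 6.6727
Node d (S = 63): continuation = e^(−0.08)·[0.7666·24.4000 + 0.2334·55.9000] = 29.3116; exercise value = 37.0000 > continuation, so V_d = 37.0000 (exercise)
Node 0 (S = 90): continuation = e^(−0.08)·[0.7666·6.6727 + 0.2334·37.0000] = 12.6946; exercise value = 10.0000 ≤ continuation, so V_0 = 12.6946

$12.69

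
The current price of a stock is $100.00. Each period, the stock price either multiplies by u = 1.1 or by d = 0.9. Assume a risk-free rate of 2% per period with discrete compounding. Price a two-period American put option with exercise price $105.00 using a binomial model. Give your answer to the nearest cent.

Risk-neutral probability p = (1 + 0.02 − 0.9)/(1.1 − 0.9) = 0.1200/0.2000 = 0.6000
Terminal stock prices: S_uu = 121, S_ud = 99, S_dd = 81
Terminal payoffs (K − S): max(-16, 0) = 0, max(6, 0) = 6, max(24, 0) = 24
Node u (S = 110): continuation = 1/1.02·[0.6000·0.0000 + 0.4000·6.0000] = 2.3529; exercise value = 0.0000 ≤ continuation, so V_u = 2.3529
Node d (S = 90): continuation = 1/1.02·[0.6000·6.0000 + 0.4000·24.0000] = 12.9412; exercise value = 15.0000 > continuation, so V_d = 15.0000 (exercise)
Node 0 (S = 100): continuation = 1/1.02·[0.6000·2.3529 + 0.4000·15.0000] = 7.2664; exercise value = 5.0000 ≤ continuation, so V_0 = 7.2664

$7.27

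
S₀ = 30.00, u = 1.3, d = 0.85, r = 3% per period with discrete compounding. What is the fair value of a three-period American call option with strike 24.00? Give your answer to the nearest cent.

9.14

Risk-neutral probability p = (1 + 0.03 − 0.85)/(1.3 − 0.85) = 0.1800/0.4500 = 0.4000
Terminal stock prices: S_uuu = 65.91, S_uud = 43.09, S_udd = 28.18, S_ddd = 18.42
Terminal payoffs (S − K): max(41.91, 0) = 41.91, max(19.09, 0) = 19.09, max(4.177, 0) = 4.177, max(-5.576, 0) = 0
Node uu (S = 50.7): continuation = 1/1.03·[0.4000·41.9100 + 0.6000·19.0950] = 27.3990; exercise value = 26.7000 ≤ continuation, so V_uu = 27.3990
Node ud (S = 33.15): continuation = 1/1.03·[0.4000·19.0950 + 0.6000·4.1775] = 9.8490; exercise value = 9.1500 ≤ continuation, so V_ud = 9.8490
Node dd (S = 21.67): continuation = 1/1.03·[0.4000·4.1775 + 0.6000·0.0000] = 1.6223; exercise value = 0.0000 ≤ continuation, so V_dd = 1.6223
Node u (S = 39): continuation = 1/1.03·[0.4000·27.3990 + 0.6000·9.8490] = 16.3777; exercise value = 15.0000 ≤ continuation, so V_u = 16.3777
Node d (S = 25.5): continuation = 1/1.03·[0.4000·9.8490 + 0.6000·1.6223] = 4.7699; exercise value = 1.5000 ≤ continuation, so V_d = 4.7699
Node 0 (S = 30): continuation = 1/1.03·[0.4000·16.3777 + 0.6000·4.7699] = 9.1389; exercise value = 6.0000 ≤ continuation, so V_0 = 9.1389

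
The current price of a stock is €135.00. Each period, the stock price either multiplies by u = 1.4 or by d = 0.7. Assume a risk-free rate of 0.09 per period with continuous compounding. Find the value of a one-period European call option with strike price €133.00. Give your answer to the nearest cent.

€28.82

Risk-neutral probability p = (e^0.09 − 0.7)/(1.4 − 0.7) = 0.3942/0.7000 = 0.5631
Terminal stock prices: S_u = 189, S_d = 94.5
Terminal payoffs (S − K): max(56, 0) = 56, max(-38.5, 0) = 0
Node 0 (S = 135): V_0 = e^(−0.09)·[0.5631·56.0000 + 0.4369·0.0000] = 28.8199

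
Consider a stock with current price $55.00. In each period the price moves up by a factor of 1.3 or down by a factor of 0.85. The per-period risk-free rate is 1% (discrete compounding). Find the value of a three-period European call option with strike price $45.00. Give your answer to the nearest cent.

$14.24

Risk-neutral probability p = (1 + 0.01 − 0.85)/(1.3 − 0.85) = 0.1600/0.4500 = 0.3556
Terminal stock prices: S_uuu = 120.8, S_uud = 79.01, S_udd = 51.66, S_ddd = 33.78
Terminal payoffs (S − K): max(75.84, 0) = 75.84, max(34.01, 0) = 34.01, max(6.659, 0) = 6.659, max(-11.22, 0) = 0
Node uu (S = 92.95): V_uu = 1/1.01·[0.3556·75.8350 + 0.6444·34.0075] = 48.3955
Node ud (S = 60.77): V_ud = 1/1.01·[0.3556·34.0075 + 0.6444·6.6587] = 16.2205
Node dd (S = 39.74): V_dd = 1/1.01·[0.3556·6.6587 + 0.6444·0.0000] = 2.3441
Node u (S = 71.5): V_u = 1/1.01·[0.3556·48.3955 + 0.6444·16.2205] = 27.3867
Node d (S = 46.75): V_d = 1/1.01·[0.3556·16.2205 + 0.6444·2.3441] = 7.2059
Node 0 (S = 55): V_0 = 1/1.01·[0.3556·27.3867 + 0.6444·7.2059] = 14.2389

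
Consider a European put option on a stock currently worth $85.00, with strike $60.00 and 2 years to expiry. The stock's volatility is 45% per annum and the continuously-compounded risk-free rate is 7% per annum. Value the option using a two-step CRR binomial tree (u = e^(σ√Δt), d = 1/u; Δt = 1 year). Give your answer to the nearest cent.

$6.28

CRR parameters: u = e^(σ√Δt) = e^(0.45·√1) = 1.5683, d = 1/u = 0.6376
Per-period rate: rΔt = 0.07·1 = 0.07, so R = e^0.07 = 1.0725
Risk-neutral probability p = (e^0.07 − 0.6376)/(1.5683 − 0.6376) = 0.4349/0.9307 = 0.4673
Terminal stock prices: S_uu = 209.1, S_ud = 85, S_dd = 34.56
Terminal payoffs (K − S): max(-149.1, 0) = 0, max(-25, 0) = 0, max(25.44, 0) = 25.44
Node u (S = 133.3): V_u = e^(−0.07)·[0.4673·0.0000 + 0.5327·0.0000] = 0.0000
Node d (S = 54.2): V_d = e^(−0.07)·[0.4673·0.0000 + 0.5327·25.4416] = 12.6372
Node 0 (S = 85): V_0 = e^(−0.07)·[0.4673·0.0000 + 0.5327·12.6372] = 6.2771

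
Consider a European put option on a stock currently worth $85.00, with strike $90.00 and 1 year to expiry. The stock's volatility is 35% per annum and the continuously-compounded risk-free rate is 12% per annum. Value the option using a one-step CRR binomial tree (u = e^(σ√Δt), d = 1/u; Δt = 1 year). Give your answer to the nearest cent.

CRR parameters: u = e^(σ√Δt) = e^(0.35·√1) = 1.4191, d = 1/u = 0.7047
Per-period rate: rΔt = 0.12·1 = 0.12, so R = e^0.12 = 1.1275
Risk-neutral probability p = (e^0.12 − 0.7047)/(1.4191 − 0.7047) = 0.4228/0.7144 = 0.5919
Terminal stock prices: S_u = 120.6, S_d = 59.9
Terminal payoffs (K − S): max(-30.62, 0) = 0, max(30.1, 0) = 30.1
Node 0 (S = 85): V_0 = e^(−0.12)·[0.5919·0.0000 + 0.4081·30.1015] = 10.8965

$10.90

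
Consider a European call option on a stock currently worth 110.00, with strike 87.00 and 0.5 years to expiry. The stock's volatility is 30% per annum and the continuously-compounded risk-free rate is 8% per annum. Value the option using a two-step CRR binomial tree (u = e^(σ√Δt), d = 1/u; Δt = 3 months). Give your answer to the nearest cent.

27.58

CRR parameters: u = e^(σ√Δt) = e^(0.3·√0.25) = 1.1618, d = 1/u = 0.8607
Per-period rate: rΔt = 0.08·0.25 = 0.02, so R = e^0.02 = 1.0202
Risk-neutral probability p = (e^0.02 − 0.8607)/(1.1618 − 0.8607) = 0.1595/0.3011 = 0.5297
Terminal stock prices: S_uu = 148.5, S_ud = 110, S_dd = 81.49
Terminal payoffs (S − K): max(61.48, 0) = 61.48, max(23, 0) = 23, max(-5.51, 0) = 0
Node u (S = 127.8): V_u = e^(−0.02)·[0.5297·61.4845 + 0.4703·23.0000] = 42.5245
Node d (S = 94.68): V_d = e^(−0.02)·[0.5297·23.0000 + 0.4703·0.0000] = 11.9409
Node 0 (S = 110): V_0 = e^(−0.02)·[0.5297·42.5245 + 0.4703·11.9409] = 27.5825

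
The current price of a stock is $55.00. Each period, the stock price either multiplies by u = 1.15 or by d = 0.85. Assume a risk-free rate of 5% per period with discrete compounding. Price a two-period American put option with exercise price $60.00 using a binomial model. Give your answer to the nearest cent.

Risk-neutral probability p = (1 + 0.05 − 0.85)/(1.15 − 0.85) = 0.2000/0.3000 = 0.6667
Terminal stock prices: S_uu = 72.74, S_ud = 53.76, S_dd = 39.74
Terminal payoffs (K − S): max(-12.74, 0) = 0, max(6.238, 0) = 6.238, max(20.26, 0) = 20.26
Node u (S = 63.25): continuation = 1/1.05·[0.6667·0.0000 + 0.3333·6.2375] = 1.9802; exercise value = 0.0000 ≤ continuation, so V_u = 1.9802
Node d (S = 46.75): continuation = 1/1.05·[0.6667·6.2375 + 0.3333·20.2625] = 10.3929; exercise value = 13.2500 > continuation, so V_d = 13.2500 (exercise)
Node 0 (S = 55): continuation = 1/1.05·[0.6667·1.9802 + 0.3333·13.2500] = 5.4636; exercise value = 5.0000 ≤ continuation, so V_0 = 5.4636

$5.46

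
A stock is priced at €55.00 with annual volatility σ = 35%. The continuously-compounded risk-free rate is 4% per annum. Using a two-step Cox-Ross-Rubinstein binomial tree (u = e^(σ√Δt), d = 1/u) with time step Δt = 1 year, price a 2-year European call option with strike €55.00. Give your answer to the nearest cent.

CRR parameters: u = e^(σ√Δt) = e^(0.35·√1) = 1.4191, d = 1/u = 0.7047
Per-period rate: rΔt = 0.04·1 = 0.04, so R = e^0.04 = 1.0408
Risk-neutral probability p = (e^0.04 − 0.7047)/(1.4191 − 0.7047) = 0.3361/0.7144 = 0.4705
Terminal stock prices: S_uu = 110.8, S_ud = 55, S_dd = 27.31
Terminal payoffs (S − K): max(55.76, 0) = 55.76, max(0, 0) = 0, max(-27.69, 0) = 0
Node u (S = 78.05): V_u = e^(−0.04)·[0.4705·55.7564 + 0.5295·0.0000] = 25.2053
Node d (S = 38.76): V_d = e^(−0.04)·[0.4705·0.0000 + 0.5295·0.0000] = 0.0000
Node 0 (S = 55): V_0 = e^(−0.04)·[0.4705·25.2053 + 0.5295·0.0000] = 11.3943

€11.39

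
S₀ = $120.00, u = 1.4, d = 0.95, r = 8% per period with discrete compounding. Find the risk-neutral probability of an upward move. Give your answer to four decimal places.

Risk-neutral probability p = (1 + 0.08 − 0.95)/(1.4 − 0.95) = 0.1300/0.4500 = 0.2889

p = 0.2889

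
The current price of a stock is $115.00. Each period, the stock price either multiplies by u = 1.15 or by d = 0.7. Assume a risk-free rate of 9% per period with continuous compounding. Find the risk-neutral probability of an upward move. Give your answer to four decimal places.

Risk-neutral probability p = (e^0.09 − 0.7)/(1.15 − 0.7) = 0.3942/0.4500 = 0.8759

p = 0.8759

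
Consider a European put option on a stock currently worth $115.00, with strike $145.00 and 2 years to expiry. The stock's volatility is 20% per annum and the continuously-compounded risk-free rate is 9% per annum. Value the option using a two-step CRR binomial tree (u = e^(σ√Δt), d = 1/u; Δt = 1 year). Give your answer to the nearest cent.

CRR parameters: u = e^(σ√Δt) = e^(0.2·√1) = 1.2214, d = 1/u = 0.8187
Per-period rate: rΔt = 0.09·1 = 0.09, so R = e^0.09 = 1.0942
Risk-neutral probability p = (e^0.09 − 0.8187)/(1.2214 − 0.8187) = 0.2754/0.4027 = 0.6840
Terminal stock prices: S_uu = 171.6, S_ud = 115, S_dd = 77.09
Terminal payoffs (K − S): max(-26.56, 0) = 0, max(30, 0) = 30, max(67.91, 0) = 67.91
Node u (S = 140.5): V_u = e^(−0.09)·[0.6840·0.0000 + 0.3160·30.0000] = 8.6630
Node d (S = 94.15): V_d = e^(−0.09)·[0.6840·30.0000 + 0.3160·67.9132] = 38.3660
Node 0 (S = 115): V_0 = e^(−0.09)·[0.6840·8.6630 + 0.3160·38.3660] = 16.4946

$16.49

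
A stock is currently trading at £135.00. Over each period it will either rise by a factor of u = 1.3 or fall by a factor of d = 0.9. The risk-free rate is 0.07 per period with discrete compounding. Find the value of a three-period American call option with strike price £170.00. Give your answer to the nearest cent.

£16.92

Risk-neutral probability p = (1 + 0.07 − 0.9)/(1.3 − 0.9) = 0.1700/0.4000 = 0.4250
Terminal stock prices: S_uuu = 296.6, S_uud = 205.3, S_udd = 142.2, S_ddd = 98.42
Terminal payoffs (S − K): max(126.6, 0) = 126.6, max(35.34, 0) = 35.34, max(-27.84, 0) = 0, max(-71.58, 0) = 0
Node uu (S = 228.2): continuation = 1/1.07·[0.4250·126.5950 + 0.5750·35.3350] = 69.2715; exercise value = 58.1500 ≤ continuation, so V_uu = 69.2715
Node ud (S = 158): continuation = 1/1.07·[0.4250·35.3350 + 0.5750·0.0000] = 14.0349; exercise value = 0.0000 ≤ continuation, so V_ud = 14.0349
Node dd (S = 109.4): continuation = 1/1.07·[0.4250·0.0000 + 0.5750·0.0000] = 0.0000; exercise value = 0.0000 ≤ continuation, so V_dd = 0.0000
Node u (S = 175.5): continuation = 1/1.07·[0.4250·69.2715 + 0.5750·14.0349] = 35.0565; exercise value = 5.5000 ≤ continuation, so V_u = 35.0565
Node d (S = 121.5): continuation = 1/1.07·[0.4250·14.0349 + 0.5750·0.0000] = 5.5746; exercise value = 0.0000 ≤ continuation, so V_d = 5.5746
Node 0 (S = 135): continuation = 1/1.07·[0.4250·35.0565 + 0.5750·5.5746] = 16.9200; exercise value = 0.0000 ≤ continuation, so V_0 = 16.9200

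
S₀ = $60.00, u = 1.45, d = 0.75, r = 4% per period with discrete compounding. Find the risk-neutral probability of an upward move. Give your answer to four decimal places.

Risk-neutral probability p = (1 + 0.04 − 0.75)/(1.45 − 0.75) = 0.2900/0.7000 = 0.4143

p = 0.4143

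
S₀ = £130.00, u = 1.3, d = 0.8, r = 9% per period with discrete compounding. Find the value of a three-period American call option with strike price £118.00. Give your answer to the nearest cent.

£44.16

Risk-neutral probability p = (1 + 0.09 − 0.8)/(1.3 − 0.8) = 0.2900/0.5000 = 0.5800
Terminal stock prices: S_uuu = 285.6, S_uud = 175.8, S_udd = 108.2, S_ddd = 66.56
Terminal payoffs (S − K): max(167.6, 0) = 167.6, max(57.76, 0) = 57.76, max(-9.84, 0) = 0, max(-51.44, 0) = 0
Node uu (S = 219.7): continuation = 1/1.09·[0.5800·167.6100 + 0.4200·57.7600] = 111.4431; exercise value = 101.7000 ≤ continuation, so V_uu = 111.4431
Node ud (S = 135.2): continuation = 1/1.09·[0.5800·57.7600 + 0.4200·0.0000] = 30.7347; exercise value = 17.2000 ≤ continuation, so V_ud = 30.7347
Node dd (S = 83.2): continuation = 1/1.09·[0.5800·0.0000 + 0.4200·0.0000] = 0.0000; exercise value = 0.0000 ≤ continuation, so V_dd = 0.0000
Node u (S = 169): continuation = 1/1.09·[0.5800·111.4431 + 0.4200·30.7347] = 71.1427; exercise value = 51.0000 ≤ continuation, so V_u = 71.1427
Node d (S = 104): continuation = 1/1.09·[0.5800·30.7347 + 0.4200·0.0000] = 16.3542; exercise value = 0.0000 ≤ continuation, so V_d = 16.3542
Node 0 (S = 130): continuation = 1/1.09·[0.5800·71.1427 + 0.4200·16.3542] = 44.1574; exercise value = 12.0000 ≤ continuation, so V_0 = 44.1574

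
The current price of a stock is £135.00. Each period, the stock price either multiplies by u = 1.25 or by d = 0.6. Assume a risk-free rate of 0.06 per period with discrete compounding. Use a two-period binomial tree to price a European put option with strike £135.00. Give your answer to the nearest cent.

Risk-neutral probability p = (1 + 0.06 − 0.6)/(1.25 − 0.6) = 0.4600/0.6500 = 0.7077
Terminal stock prices: S_uu = 210.9, S_ud = 101.2, S_dd = 48.6
Terminal payoffs (K − S): max(-75.94, 0) = 0, max(33.75, 0) = 33.75, max(86.4, 0) = 86.4
Node u (S = 168.8): V_u = 1/1.06·[0.7077·0.0000 + 0.2923·33.7500] = 9.3070
Node d (S = 81): V_d = 1/1.06·[0.7077·33.7500 + 0.2923·86.4000] = 46.3585
Node 0 (S = 135): V_0 = 1/1.06·[0.7077·9.3070 + 0.2923·46.3585] = 18.9976

£19.00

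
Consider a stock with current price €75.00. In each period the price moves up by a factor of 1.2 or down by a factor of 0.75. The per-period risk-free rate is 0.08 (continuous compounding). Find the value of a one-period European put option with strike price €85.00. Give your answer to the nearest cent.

Risk-neutral probability p = (e^0.08 − 0.75)/(1.2 − 0.75) = 0.3333/0.4500 = 0.7406
Terminal stock prices: S_u = 90, S_d = 56.25
Terminal payoffs (K − S): max(-5, 0) = 0, max(28.75, 0) = 28.75
Node 0 (S = 75): V_0 = e^(−0.08)·[0.7406·0.0000 + 0.2594·28.7500] = 6.8834

€6.88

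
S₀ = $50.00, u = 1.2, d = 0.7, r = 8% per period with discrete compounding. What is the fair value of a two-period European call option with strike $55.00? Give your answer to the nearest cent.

Risk-neutral probability p = (1 + 0.08 − 0.7)/(1.2 − 0.7) = 0.3800/0.5000 = 0.7600
Terminal stock prices: S_uu = 72, S_ud = 42, S_dd = 24.5
Terminal payoffs (S − K): max(17, 0) = 17, max(-13, 0) = 0, max(-30.5, 0) = 0
Node u (S = 60): V_u = 1/1.08·[0.7600·17.0000 + 0.2400·0.0000] = 11.9630
Node d (S = 35): V_d = 1/1.08·[0.7600·0.0000 + 0.2400·0.0000] = 0.0000
Node 0 (S = 50): V_0 = 1/1.08·[0.7600·11.9630 + 0.2400·0.0000] = 8.4184

$8.42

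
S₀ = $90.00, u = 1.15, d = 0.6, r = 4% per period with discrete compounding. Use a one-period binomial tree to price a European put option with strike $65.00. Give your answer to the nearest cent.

Risk-neutral probability p = (1 + 0.04 − 0.6)/(1.15 − 0.6) = 0.4400/0.5500 = 0.8000
Terminal stock prices: S_u = 103.5, S_d = 54
Terminal payoffs (K − S): max(-38.5, 0) = 0, max(11, 0) = 11
Node 0 (S = 90): V_0 = 1/1.04·[0.8000·0.0000 + 0.2000·11.0000] = 2.1154

$2.12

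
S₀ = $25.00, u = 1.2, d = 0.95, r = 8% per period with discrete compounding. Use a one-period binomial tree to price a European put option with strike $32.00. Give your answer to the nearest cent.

$4.63

Risk-neutral probability p = (1 + 0.08 − 0.95)/(1.2 − 0.95) = 0.1300/0.2500 = 0.5200
Terminal stock prices: S_u = 30, S_d = 23.75
Terminal payoffs (K − S): max(2, 0) = 2, max(8.25, 0) = 8.25
Node 0 (S = 25): V_0 = 1/1.08·[0.5200·2.0000 + 0.4800·8.2500] = 4.6296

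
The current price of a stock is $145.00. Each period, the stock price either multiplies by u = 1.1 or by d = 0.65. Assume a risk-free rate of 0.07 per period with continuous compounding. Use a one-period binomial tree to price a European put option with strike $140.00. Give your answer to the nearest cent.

$2.61

Risk-neutral probability p = (e^0.07 − 0.65)/(1.1 − 0.65) = 0.4225/0.4500 = 0.9389
Terminal stock prices: S_u = 159.5, S_d = 94.25
Terminal payoffs (K − S): max(-19.5, 0) = 0, max(45.75, 0) = 45.75
Node 0 (S = 145): V_0 = e^(−0.07)·[0.9389·0.0000 + 0.0611·45.7500] = 2.6060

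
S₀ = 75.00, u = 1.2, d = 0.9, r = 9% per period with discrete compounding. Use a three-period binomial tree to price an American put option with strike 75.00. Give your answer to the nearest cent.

Risk-neutral probability p = (1 + 0.09 − 0.9)/(1.2 − 0.9) = 0.1900/0.3000 = 0.6333
Terminal stock prices: S_uuu = 129.6, S_uud = 97.2, S_udd = 72.9, S_ddd = 54.68
Terminal payoffs (K − S): max(-54.6, 0) = 0, max(-22.2, 0) = 0, max(2.1, 0) = 2.1, max(20.32, 0) = 20.32
Node uu (S = 108): continuation = 1/1.09·[0.6333·0.0000 + 0.3667·0.0000] = 0.0000; exercise value = 0.0000 ≤ continuation, so V_uu = 0.0000
Node ud (S = 81): continuation = 1/1.09·[0.6333·0.0000 + 0.3667·2.1000] = 0.7064; exercise value = 0.0000 ≤ continuation, so V_ud = 0.7064
Node dd (S = 60.75): continuation = 1/1.09·[0.6333·2.1000 + 0.3667·20.3250] = 8.0573; exercise value = 14.2500 > continuation, so V_dd = 14.2500 (exercise)
Node u (S = 90): continuation = 1/1.09·[0.6333·0.0000 + 0.3667·0.7064] = 0.2376; exercise value = 0.0000 ≤ continuation, so V_u = 0.2376
Node d (S = 67.5): continuation = 1/1.09·[0.6333·0.7064 + 0.3667·14.2500] = 5.2040; exercise value = 7.5000 > continuation, so V_d = 7.5000 (exercise)
Node 0 (S = 75): continuation = 1/1.09·[0.6333·0.2376 + 0.3667·7.5000] = 2.6610; exercise value = 0.0000 ≤ continuation, so V_0 = 2.6610

2.66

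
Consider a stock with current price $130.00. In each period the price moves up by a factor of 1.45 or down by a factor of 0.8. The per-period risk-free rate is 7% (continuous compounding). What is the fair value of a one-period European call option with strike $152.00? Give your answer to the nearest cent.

Risk-neutral probability p = (e^0.07 − 0.8)/(1.45 − 0.8) = 0.2725/0.6500 = 0.4192
Terminal stock prices: S_u = 188.5, S_d = 104
Terminal payoffs (S − K): max(36.5, 0) = 36.5, max(-48, 0) = 0
Node 0 (S = 130): V_0 = e^(−0.07)·[0.4192·36.5000 + 0.5808·0.0000] = 14.2678

$14.27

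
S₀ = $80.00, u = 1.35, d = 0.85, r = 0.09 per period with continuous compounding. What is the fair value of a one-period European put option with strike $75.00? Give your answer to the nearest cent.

Risk-neutral probability p = (e^0.09 − 0.85)/(1.35 − 0.85) = 0.2442/0.5000 = 0.4883
Terminal stock prices: S_u = 108, S_d = 68
Terminal payoffs (K − S): max(-33, 0) = 0, max(7, 0) = 7
Node 0 (S = 80): V_0 = e^(−0.09)·[0.4883·0.0000 + 0.5117·7.0000] = 3.2733

$3.27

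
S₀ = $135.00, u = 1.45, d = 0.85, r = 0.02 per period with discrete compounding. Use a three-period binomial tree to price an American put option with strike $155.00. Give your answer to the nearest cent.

$32.09

Risk-neutral probability p = (1 + 0.02 − 0.85)/(1.45 − 0.85) = 0.1700/0.6000 = 0.2833
Terminal stock prices: S_uuu = 411.6, S_uud = 241.3, S_udd = 141.4, S_ddd = 82.91
Terminal payoffs (K − S): max(-256.6, 0) = 0, max(-86.26, 0) = 0, max(13.57, 0) = 13.57, max(72.09, 0) = 72.09
Node uu (S = 283.8): continuation = 1/1.02·[0.2833·0.0000 + 0.7167·0.0000] = 0.0000; exercise value = 0.0000 ≤ continuation, so V_uu = 0.0000
Node ud (S = 166.4): continuation = 1/1.02·[0.2833·0.0000 + 0.7167·13.5706] = 9.5349; exercise value = 0.0000 ≤ continuation, so V_ud = 9.5349
Node dd (S = 97.54): continuation = 1/1.02·[0.2833·13.5706 + 0.7167·72.0931] = 54.4233; exercise value = 57.4625 > continuation, so V_dd = 57.4625 (exercise)
Node u (S = 195.8): continuation = 1/1.02·[0.2833·0.0000 + 0.7167·9.5349] = 6.6994; exercise value = 0.0000 ≤ continuation, so V_u = 6.6994
Node d (S = 114.8): continuation = 1/1.02·[0.2833·9.5349 + 0.7167·57.4625] = 43.0226; exercise value = 40.2500 ≤ continuation, so V_d = 43.0226
Node 0 (S = 135): continuation = 1/1.02·[0.2833·6.6994 + 0.7167·43.0226] = 32.0892; exercise value = 20.0000 ≤ continuation, so V_0 = 32.0892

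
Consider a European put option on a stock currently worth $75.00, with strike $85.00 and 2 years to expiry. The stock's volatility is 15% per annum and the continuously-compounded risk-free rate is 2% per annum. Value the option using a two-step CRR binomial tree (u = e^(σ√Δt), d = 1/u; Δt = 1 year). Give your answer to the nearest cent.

CRR parameters: u = e^(σ√Δt) = e^(0.15·√1) = 1.1618, d = 1/u = 0.8607
Per-period rate: rΔt = 0.02·1 = 0.02, so R = e^0.02 = 1.0202
Risk-neutral probability p = (e^0.02 − 0.8607)/(1.1618 − 0.8607) = 0.1595/0.3011 = 0.5297
Terminal stock prices: S_uu = 101.2, S_ud = 75, S_dd = 55.56
Terminal payoffs (K − S): max(-16.24, 0) = 0, max(10, 0) = 10, max(29.44, 0) = 29.44
Node u (S = 87.14): V_u = e^(−0.02)·[0.5297·0.0000 + 0.4703·10.0000] = 4.6103
Node d (S = 64.55): V_d = e^(−0.02)·[0.5297·10.0000 + 0.4703·29.4386] = 18.7638
Node 0 (S = 75): V_0 = e^(−0.02)·[0.5297·4.6103 + 0.4703·18.7638] = 11.0442

$11.04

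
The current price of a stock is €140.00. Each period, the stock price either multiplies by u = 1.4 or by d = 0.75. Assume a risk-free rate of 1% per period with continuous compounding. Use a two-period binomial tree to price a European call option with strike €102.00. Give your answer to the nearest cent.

€48.22

Risk-neutral probability p = (e^0.01 − 0.75)/(1.4 − 0.75) = 0.2601/0.6500 = 0.4001
Terminal stock prices: S_uu = 274.4, S_ud = 147, S_dd = 78.75
Terminal payoffs (S − K): max(172.4, 0) = 172.4, max(45, 0) = 45, max(-23.25, 0) = 0
Node u (S = 196): V_u = e^(−0.01)·[0.4001·172.4000 + 0.5999·45.0000] = 95.0149
Node d (S = 105): V_d = e^(−0.01)·[0.4001·45.0000 + 0.5999·0.0000] = 17.8243
Node 0 (S = 140): V_0 = e^(−0.01)·[0.4001·95.0149 + 0.5999·17.8243] = 48.2219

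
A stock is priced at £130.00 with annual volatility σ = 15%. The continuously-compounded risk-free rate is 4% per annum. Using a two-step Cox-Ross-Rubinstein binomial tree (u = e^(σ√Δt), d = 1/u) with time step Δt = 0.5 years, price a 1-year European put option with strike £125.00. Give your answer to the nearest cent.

CRR parameters: u = e^(σ√Δt) = e^(0.15·√0.5) = 1.1119, d = 1/u = 0.8994
Per-period rate: rΔt = 0.04·0.5 = 0.02, so R = e^0.02 = 1.0202
Risk-neutral probability p = (e^0.02 − 0.8994)/(1.1119 − 0.8994) = 0.1208/0.2125 = 0.5686
Terminal stock prices: S_uu = 160.7, S_ud = 130, S_dd = 105.2
Terminal payoffs (K − S): max(-35.72, 0) = 0, max(-5, 0) = 0, max(19.85, 0) = 19.85
Node u (S = 144.5): V_u = e^(−0.02)·[0.5686·0.0000 + 0.4314·0.0000] = 0.0000
Node d (S = 116.9): V_d = e^(−0.02)·[0.5686·0.0000 + 0.4314·19.8485] = 8.3939
Node 0 (S = 130): V_0 = e^(−0.02)·[0.5686·0.0000 + 0.4314·8.3939] = 3.5497

£3.55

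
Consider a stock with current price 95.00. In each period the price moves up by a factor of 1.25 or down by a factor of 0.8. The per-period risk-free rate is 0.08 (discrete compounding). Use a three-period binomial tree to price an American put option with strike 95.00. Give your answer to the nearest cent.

Risk-neutral probability p = (1 + 0.08 − 0.8)/(1.25 − 0.8) = 0.2800/0.4500 = 0.6222
Terminal stock prices: S_uuu = 185.5, S_uud = 118.8, S_udd = 76, S_ddd = 48.64
Terminal payoffs (K − S): max(-90.55, 0) = 0, max(-23.75, 0) = 0, max(19, 0) = 19, max(46.36, 0) = 46.36
Node uu (S = 148.4): continuation = 1/1.08·[0.6222·0.0000 + 0.3778·0.0000] = 0.0000; exercise value = 0.0000 ≤ continuation, so V_uu = 0.0000
Node ud (S = 95): continuation = 1/1.08·[0.6222·0.0000 + 0.3778·19.0000] = 6.6461; exercise value = 0.0000 ≤ continuation, so V_ud = 6.6461
Node dd (S = 60.8): continuation = 1/1.08·[0.6222·19.0000 + 0.3778·46.3600] = 27.1630; exercise value = 34.2000 > continuation, so V_dd = 34.2000 (exercise)
Node u (S = 118.8): continuation = 1/1.08·[0.6222·0.0000 + 0.3778·6.6461] = 2.3248; exercise value = 0.0000 ≤ continuation, so V_u = 2.3248
Node d (S = 76): continuation = 1/1.08·[0.6222·6.6461 + 0.3778·34.2000] = 15.7920; exercise value = 19.0000 > continuation, so V_d = 19.0000 (exercise)
Node 0 (S = 95): continuation = 1/1.08·[0.6222·2.3248 + 0.3778·19.0000] = 7.9855; exercise value = 0.0000 ≤ continuation, so V_0 = 7.9855

7.99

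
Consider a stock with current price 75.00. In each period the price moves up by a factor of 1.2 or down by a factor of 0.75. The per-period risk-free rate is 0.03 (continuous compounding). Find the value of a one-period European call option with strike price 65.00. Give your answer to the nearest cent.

Risk-neutral probability p = (e^0.03 − 0.75)/(1.2 − 0.75) = 0.2805/0.4500 = 0.6232
Terminal stock prices: S_u = 90, S_d = 56.25
Terminal payoffs (S − K): max(25, 0) = 25, max(-8.75, 0) = 0
Node 0 (S = 75): V_0 = e^(−0.03)·[0.6232·25.0000 + 0.3768·0.0000] = 15.1203

15.12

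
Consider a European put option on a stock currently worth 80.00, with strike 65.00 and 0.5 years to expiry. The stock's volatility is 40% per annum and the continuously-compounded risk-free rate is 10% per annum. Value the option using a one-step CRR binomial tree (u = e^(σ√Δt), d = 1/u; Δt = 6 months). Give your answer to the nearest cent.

2.15

CRR parameters: u = e^(σ√Δt) = e^(0.4·√0.5) = 1.3269, d = 1/u = 0.7536
Per-period rate: rΔt = 0.1·0.5 = 0.05, so R = e^0.05 = 1.0513
Risk-neutral probability p = (e^0.05 − 0.7536)/(1.3269 − 0.7536) = 0.2976/0.5733 = 0.5192
Terminal stock prices: S_u = 106.2, S_d = 60.29
Terminal payoffs (K − S): max(-41.15, 0) = 0, max(4.709, 0) = 4.709
Node 0 (S = 80): V_0 = e^(−0.05)·[0.5192·0.0000 + 0.4808·4.7089] = 2.1537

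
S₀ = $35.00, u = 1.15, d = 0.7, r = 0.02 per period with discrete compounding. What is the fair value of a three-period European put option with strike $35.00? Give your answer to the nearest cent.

Risk-neutral probability p = (1 + 0.02 − 0.7)/(1.15 − 0.7) = 0.3200/0.4500 = 0.7111
Terminal stock prices: S_uuu = 53.23, S_uud = 32.4, S_udd = 19.72, S_ddd = 12
Terminal payoffs (K − S): max(-18.23, 0) = 0, max(2.599, 0) = 2.599, max(15.28, 0) = 15.28, max(23, 0) = 23
Node uu (S = 46.29): V_uu = 1/1.02·[0.7111·0.0000 + 0.2889·2.5988] = 0.7360
Node ud (S = 28.17): V_ud = 1/1.02·[0.7111·2.5988 + 0.2889·15.2775] = 6.1387
Node dd (S = 17.15): V_dd = 1/1.02·[0.7111·15.2775 + 0.2889·22.9950] = 17.1637
Node u (S = 40.25): V_u = 1/1.02·[0.7111·0.7360 + 0.2889·6.1387] = 2.2518
Node d (S = 24.5): V_d = 1/1.02·[0.7111·6.1387 + 0.2889·17.1637] = 9.1409
Node 0 (S = 35): V_0 = 1/1.02·[0.7111·2.2518 + 0.2889·9.1409] = 4.1588

$4.16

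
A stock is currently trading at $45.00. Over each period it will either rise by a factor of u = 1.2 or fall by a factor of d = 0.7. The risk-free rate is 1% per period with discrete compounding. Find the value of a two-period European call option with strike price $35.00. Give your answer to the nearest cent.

Risk-neutral probability p = (1 + 0.01 − 0.7)/(1.2 − 0.7) = 0.3100/0.5000 = 0.6200
Terminal stock prices: S_uu = 64.8, S_ud = 37.8, S_dd = 22.05
Terminal payoffs (S − K): max(29.8, 0) = 29.8, max(2.8, 0) = 2.8, max(-12.95, 0) = 0
Node u (S = 54): V_u = 1/1.01·[0.6200·29.8000 + 0.3800·2.8000] = 19.3465
Node d (S = 31.5): V_d = 1/1.01·[0.6200·2.8000 + 0.3800·0.0000] = 1.7188
Node 0 (S = 45): V_0 = 1/1.01·[0.6200·19.3465 + 0.3800·1.7188] = 12.5228

$12.52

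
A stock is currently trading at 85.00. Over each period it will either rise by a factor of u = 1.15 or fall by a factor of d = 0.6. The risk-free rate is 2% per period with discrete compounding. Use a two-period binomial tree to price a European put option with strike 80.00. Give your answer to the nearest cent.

Risk-neutral probability p = (1 + 0.02 − 0.6)/(1.15 − 0.6) = 0.4200/0.5500 = 0.7636
Terminal stock prices: S_uu = 112.4, S_ud = 58.65, S_dd = 30.6
Terminal payoffs (K − S): max(-32.41, 0) = 0, max(21.35, 0) = 21.35, max(49.4, 0) = 49.4
Node u (S = 97.75): V_u = 1/1.02·[0.7636·0.0000 + 0.2364·21.3500] = 4.9474
Node d (S = 51): V_d = 1/1.02·[0.7636·21.3500 + 0.2364·49.4000] = 27.4314
Node 0 (S = 85): V_0 = 1/1.02·[0.7636·4.9474 + 0.2364·27.4314] = 10.0606

10.06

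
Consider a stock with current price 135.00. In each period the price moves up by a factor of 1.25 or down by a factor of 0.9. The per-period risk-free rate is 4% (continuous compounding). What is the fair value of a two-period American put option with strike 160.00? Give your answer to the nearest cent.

25.00

Risk-neutral probability p = (e^0.04 − 0.9)/(1.25 − 0.9) = 0.1408/0.3500 = 0.4023
Terminal stock prices: S_uu = 210.9, S_ud = 151.9, S_dd = 109.4
Terminal payoffs (K − S): max(-50.94, 0) = 0, max(8.125, 0) = 8.125, max(50.65, 0) = 50.65
Node u (S = 168.8): continuation = e^(−0.04)·[0.4023·0.0000 + 0.5977·8.1250] = 4.6658; exercise value = 0.0000 ≤ continuation, so V_u = 4.6658
Node d (S = 121.5): continuation = e^(−0.04)·[0.4023·8.1250 + 0.5977·50.6500] = 32.2263; exercise value = 38.5000 > continuation, so V_d = 38.5000 (exercise)
Node 0 (S = 135): continuation = e^(−0.04)·[0.4023·4.6658 + 0.5977·38.5000] = 23.9121; exercise value = 25.0000 > continuation, so V_0 = 25.0000 (exercise)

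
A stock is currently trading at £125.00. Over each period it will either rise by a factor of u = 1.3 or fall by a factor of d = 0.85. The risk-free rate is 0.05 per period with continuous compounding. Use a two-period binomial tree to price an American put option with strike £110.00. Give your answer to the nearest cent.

£5.44

Risk-neutral probability p = (e^0.05 − 0.85)/(1.3 − 0.85) = 0.2013/0.4500 = 0.4473
Terminal stock prices: S_uu = 211.3, S_ud = 138.1, S_dd = 90.31
Terminal payoffs (K − S): max(-101.3, 0) = 0, max(-28.12, 0) = 0, max(19.69, 0) = 19.69
Node u (S = 162.5): continuation = e^(−0.05)·[0.4473·0.0000 + 0.5527·0.0000] = 0.0000; exercise value = 0.0000 ≤ continuation, so V_u = 0.0000
Node d (S = 106.2): continuation = e^(−0.05)·[0.4473·0.0000 + 0.5527·19.6875] = 10.3512; exercise value = 3.7500 ≤ continuation, so V_d = 10.3512
Node 0 (S = 125): continuation = e^(−0.05)·[0.4473·0.0000 + 0.5527·10.3512] = 5.4424; exercise value = 0.0000 ≤ continuation, so V_0 = 5.4424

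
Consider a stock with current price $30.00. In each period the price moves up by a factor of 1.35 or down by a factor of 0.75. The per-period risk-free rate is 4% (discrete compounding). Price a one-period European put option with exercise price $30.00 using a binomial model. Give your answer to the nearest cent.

$3.73

Risk-neutral probability p = (1 + 0.04 − 0.75)/(1.35 − 0.75) = 0.2900/0.6000 = 0.4833
Terminal stock prices: S_u = 40.5, S_d = 22.5
Terminal payoffs (K − S): max(-10.5, 0) = 0, max(7.5, 0) = 7.5
Node 0 (S = 30): V_0 = 1/1.04·[0.4833·0.0000 + 0.5167·7.5000] = 3.7260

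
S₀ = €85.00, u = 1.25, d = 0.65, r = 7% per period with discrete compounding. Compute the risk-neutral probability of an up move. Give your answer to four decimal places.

Risk-neutral probability p = (1 + 0.07 − 0.65)/(1.25 − 0.65) = 0.4200/0.6000 = 0.7000

p = 0.7000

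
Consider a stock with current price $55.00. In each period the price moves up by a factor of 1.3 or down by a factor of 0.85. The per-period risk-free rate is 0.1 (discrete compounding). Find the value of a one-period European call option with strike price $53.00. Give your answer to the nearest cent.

$9.34

Risk-neutral probability p = (1 + 0.1 − 0.85)/(1.3 − 0.85) = 0.2500/0.4500 = 0.5556
Terminal stock prices: S_u = 71.5, S_d = 46.75
Terminal payoffs (S − K): max(18.5, 0) = 18.5, max(-6.25, 0) = 0
Node 0 (S = 55): V_0 = 1/1.1·[0.5556·18.5000 + 0.4444·0.0000] = 9.3434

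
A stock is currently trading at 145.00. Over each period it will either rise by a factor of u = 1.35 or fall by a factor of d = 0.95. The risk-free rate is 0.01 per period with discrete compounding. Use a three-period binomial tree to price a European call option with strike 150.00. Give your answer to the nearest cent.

Risk-neutral probability p = (1 + 0.01 − 0.95)/(1.35 − 0.95) = 0.0600/0.4000 = 0.1500
Terminal stock prices: S_uuu = 356.8, S_uud = 251, S_udd = 176.7, S_ddd = 124.3
Terminal payoffs (S − K): max(206.8, 0) = 206.8, max(101, 0) = 101, max(26.66, 0) = 26.66, max(-25.68, 0) = 0
Node uu (S = 264.3): V_uu = 1/1.01·[0.1500·206.7544 + 0.8500·101.0494] = 115.7476
Node ud (S = 186): V_ud = 1/1.01·[0.1500·101.0494 + 0.8500·26.6644] = 37.4476
Node dd (S = 130.9): V_dd = 1/1.01·[0.1500·26.6644 + 0.8500·0.0000] = 3.9601
Node u (S = 195.8): V_u = 1/1.01·[0.1500·115.7476 + 0.8500·37.4476] = 48.7056
Node d (S = 137.8): V_d = 1/1.01·[0.1500·37.4476 + 0.8500·3.9601] = 8.8943
Node 0 (S = 145): V_0 = 1/1.01·[0.1500·48.7056 + 0.8500·8.8943] = 14.7188

14.72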